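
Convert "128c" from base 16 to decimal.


Input: "128c" in base 16
Positional expansion:
  Digit '1' (value 1) x 16^3 = 4096
  Digit '2' (value 2) x 16^2 = 512
  Digit '8' (value 8) x 16^1 = 128
  Digit 'c' (value 12) x 16^0 = 12
Sum = 4748

4748


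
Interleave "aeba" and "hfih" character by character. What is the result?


Interleaving "aeba" and "hfih":
  Position 0: 'a' from first, 'h' from second => "ah"
  Position 1: 'e' from first, 'f' from second => "ef"
  Position 2: 'b' from first, 'i' from second => "bi"
  Position 3: 'a' from first, 'h' from second => "ah"
Result: ahefbiah

ahefbiah


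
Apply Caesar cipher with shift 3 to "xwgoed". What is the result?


Caesar cipher: shift "xwgoed" by 3
  'x' (pos 23) + 3 = pos 0 = 'a'
  'w' (pos 22) + 3 = pos 25 = 'z'
  'g' (pos 6) + 3 = pos 9 = 'j'
  'o' (pos 14) + 3 = pos 17 = 'r'
  'e' (pos 4) + 3 = pos 7 = 'h'
  'd' (pos 3) + 3 = pos 6 = 'g'
Result: azjrhg

azjrhg


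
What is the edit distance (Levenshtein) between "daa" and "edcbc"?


Computing edit distance: "daa" -> "edcbc"
DP table:
           e    d    c    b    c
      0    1    2    3    4    5
  d   1    1    1    2    3    4
  a   2    2    2    2    3    4
  a   3    3    3    3    3    4
Edit distance = dp[3][5] = 4

4


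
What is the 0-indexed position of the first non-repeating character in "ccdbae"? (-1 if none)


Input: ccdbae
Character frequencies:
  'a': 1
  'b': 1
  'c': 2
  'd': 1
  'e': 1
Scanning left to right for freq == 1:
  Position 0 ('c'): freq=2, skip
  Position 1 ('c'): freq=2, skip
  Position 2 ('d'): unique! => answer = 2

2


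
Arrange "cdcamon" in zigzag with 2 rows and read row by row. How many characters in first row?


Zigzag "cdcamon" into 2 rows:
Placing characters:
  'c' => row 0
  'd' => row 1
  'c' => row 0
  'a' => row 1
  'm' => row 0
  'o' => row 1
  'n' => row 0
Rows:
  Row 0: "ccmn"
  Row 1: "dao"
First row length: 4

4


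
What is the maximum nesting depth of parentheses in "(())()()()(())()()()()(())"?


Input: "(())()()()(())()()()()(())"
Tracking depth:
  Position 0 '(': depth becomes 1
  Position 1 '(': depth becomes 2
  Position 2 ')': depth becomes 1
  Position 3 ')': depth becomes 0
  Position 4 '(': depth becomes 1
  Position 5 ')': depth becomes 0
  Position 6 '(': depth becomes 1
  Position 7 ')': depth becomes 0
  Position 8 '(': depth becomes 1
  Position 9 ')': depth becomes 0
  Position 10 '(': depth becomes 1
  Position 11 '(': depth becomes 2
  Position 12 ')': depth becomes 1
  Position 13 ')': depth becomes 0
  Position 14 '(': depth becomes 1
  Position 15 ')': depth becomes 0
  Position 16 '(': depth becomes 1
  Position 17 ')': depth becomes 0
  Position 18 '(': depth becomes 1
  Position 19 ')': depth becomes 0
  Position 20 '(': depth becomes 1
  Position 21 ')': depth becomes 0
  Position 22 '(': depth becomes 1
  Position 23 '(': depth becomes 2
  Position 24 ')': depth becomes 1
  Position 25 ')': depth becomes 0
Maximum depth reached: 2

2


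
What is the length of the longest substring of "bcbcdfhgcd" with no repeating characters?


Input: "bcbcdfhgcd"
Sliding window (track last position of each char):
  Position 0 ('b'): window [0,0] length 1 -- new best
  Position 1 ('c'): window [0,1] length 2 -- new best
  Position 2 ('b'): repeat (last at 0), move window start to 1
  Position 2 ('b'): window [1,2] length 2
  Position 3 ('c'): repeat (last at 1), move window start to 2
  Position 3 ('c'): window [2,3] length 2
  Position 4 ('d'): window [2,4] length 3 -- new best
  Position 5 ('f'): window [2,5] length 4 -- new best
  Position 6 ('h'): window [2,6] length 5 -- new best
  Position 7 ('g'): window [2,7] length 6 -- new best
  Position 8 ('c'): repeat (last at 3), move window start to 4
  Position 8 ('c'): window [4,8] length 5
  Position 9 ('d'): repeat (last at 4), move window start to 5
  Position 9 ('d'): window [5,9] length 5
Longest substring with no repeats: "bcdfhg" with length 6

6


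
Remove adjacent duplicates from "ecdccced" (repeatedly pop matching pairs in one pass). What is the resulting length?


Input: ecdccced
Stack-based adjacent duplicate removal:
  Read 'e': push. Stack: e
  Read 'c': push. Stack: ec
  Read 'd': push. Stack: ecd
  Read 'c': push. Stack: ecdc
  Read 'c': matches stack top 'c' => pop. Stack: ecd
  Read 'c': push. Stack: ecdc
  Read 'e': push. Stack: ecdce
  Read 'd': push. Stack: ecdced
Final stack: "ecdced" (length 6)

6


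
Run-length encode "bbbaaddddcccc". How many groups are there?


Input: bbbaaddddcccc
Scanning for consecutive runs:
  Group 1: 'b' x 3 (positions 0-2)
  Group 2: 'a' x 2 (positions 3-4)
  Group 3: 'd' x 4 (positions 5-8)
  Group 4: 'c' x 4 (positions 9-12)
Total groups: 4

4


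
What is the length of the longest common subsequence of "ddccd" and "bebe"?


LCS of "ddccd" and "bebe"
DP table:
           b    e    b    e
      0    0    0    0    0
  d   0    0    0    0    0
  d   0    0    0    0    0
  c   0    0    0    0    0
  c   0    0    0    0    0
  d   0    0    0    0    0
LCS length = dp[5][4] = 0

0


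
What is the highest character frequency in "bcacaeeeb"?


Input: bcacaeeeb
Character counts:
  'a': 2
  'b': 2
  'c': 2
  'e': 3
Maximum frequency: 3

3


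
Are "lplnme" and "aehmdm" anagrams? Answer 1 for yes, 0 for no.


Strings: "lplnme", "aehmdm"
Sorted first:  ellmnp
Sorted second: adehmm
Differ at position 0: 'e' vs 'a' => not anagrams

0


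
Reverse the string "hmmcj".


Input: hmmcj
Reading characters right to left:
  Position 4: 'j'
  Position 3: 'c'
  Position 2: 'm'
  Position 1: 'm'
  Position 0: 'h'
Reversed: jcmmh

jcmmh


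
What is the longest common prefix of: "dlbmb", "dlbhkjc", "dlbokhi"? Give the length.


Words: dlbmb, dlbhkjc, dlbokhi
  Position 0: all 'd' => match
  Position 1: all 'l' => match
  Position 2: all 'b' => match
  Position 3: ('m', 'h', 'o') => mismatch, stop
LCP = "dlb" (length 3)

3


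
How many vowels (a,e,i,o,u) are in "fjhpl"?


Input: fjhpl
Checking each character:
  'f' at position 0: consonant
  'j' at position 1: consonant
  'h' at position 2: consonant
  'p' at position 3: consonant
  'l' at position 4: consonant
Total vowels: 0

0


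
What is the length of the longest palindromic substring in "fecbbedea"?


Input: "fecbbedea"
Checking substrings for palindromes:
  [5:8] "ede" (len 3) => palindrome
  [3:5] "bb" (len 2) => palindrome
Longest palindromic substring: "ede" with length 3

3


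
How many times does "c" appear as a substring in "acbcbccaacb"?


Searching for "c" in "acbcbccaacb"
Scanning each position:
  Position 0: "a" => no
  Position 1: "c" => MATCH
  Position 2: "b" => no
  Position 3: "c" => MATCH
  Position 4: "b" => no
  Position 5: "c" => MATCH
  Position 6: "c" => MATCH
  Position 7: "a" => no
  Position 8: "a" => no
  Position 9: "c" => MATCH
  Position 10: "b" => no
Total occurrences: 5

5


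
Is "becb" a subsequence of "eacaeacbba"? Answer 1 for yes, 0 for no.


Check if "becb" is a subsequence of "eacaeacbba"
Greedy scan:
  Position 0 ('e'): no match needed
  Position 1 ('a'): no match needed
  Position 2 ('c'): no match needed
  Position 3 ('a'): no match needed
  Position 4 ('e'): no match needed
  Position 5 ('a'): no match needed
  Position 6 ('c'): no match needed
  Position 7 ('b'): matches sub[0] = 'b'
  Position 8 ('b'): no match needed
  Position 9 ('a'): no match needed
Only matched 1/4 characters => not a subsequence

0


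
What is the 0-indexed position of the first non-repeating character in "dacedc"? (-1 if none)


Input: dacedc
Character frequencies:
  'a': 1
  'c': 2
  'd': 2
  'e': 1
Scanning left to right for freq == 1:
  Position 0 ('d'): freq=2, skip
  Position 1 ('a'): unique! => answer = 1

1


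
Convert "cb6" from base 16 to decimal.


Input: "cb6" in base 16
Positional expansion:
  Digit 'c' (value 12) x 16^2 = 3072
  Digit 'b' (value 11) x 16^1 = 176
  Digit '6' (value 6) x 16^0 = 6
Sum = 3254

3254


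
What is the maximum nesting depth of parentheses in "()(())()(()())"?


Input: "()(())()(()())"
Tracking depth:
  Position 0 '(': depth becomes 1
  Position 1 ')': depth becomes 0
  Position 2 '(': depth becomes 1
  Position 3 '(': depth becomes 2
  Position 4 ')': depth becomes 1
  Position 5 ')': depth becomes 0
  Position 6 '(': depth becomes 1
  Position 7 ')': depth becomes 0
  Position 8 '(': depth becomes 1
  Position 9 '(': depth becomes 2
  Position 10 ')': depth becomes 1
  Position 11 '(': depth becomes 2
  Position 12 ')': depth becomes 1
  Position 13 ')': depth becomes 0
Maximum depth reached: 2

2


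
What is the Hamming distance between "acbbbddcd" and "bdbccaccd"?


Comparing "acbbbddcd" and "bdbccaccd" position by position:
  Position 0: 'a' vs 'b' => differ
  Position 1: 'c' vs 'd' => differ
  Position 2: 'b' vs 'b' => same
  Position 3: 'b' vs 'c' => differ
  Position 4: 'b' vs 'c' => differ
  Position 5: 'd' vs 'a' => differ
  Position 6: 'd' vs 'c' => differ
  Position 7: 'c' vs 'c' => same
  Position 8: 'd' vs 'd' => same
Total differences (Hamming distance): 6

6


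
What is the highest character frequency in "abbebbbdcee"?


Input: abbebbbdcee
Character counts:
  'a': 1
  'b': 5
  'c': 1
  'd': 1
  'e': 3
Maximum frequency: 5

5


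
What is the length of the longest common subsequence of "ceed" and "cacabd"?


LCS of "ceed" and "cacabd"
DP table:
           c    a    c    a    b    d
      0    0    0    0    0    0    0
  c   0    1    1    1    1    1    1
  e   0    1    1    1    1    1    1
  e   0    1    1    1    1    1    1
  d   0    1    1    1    1    1    2
LCS length = dp[4][6] = 2

2


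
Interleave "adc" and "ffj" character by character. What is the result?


Interleaving "adc" and "ffj":
  Position 0: 'a' from first, 'f' from second => "af"
  Position 1: 'd' from first, 'f' from second => "df"
  Position 2: 'c' from first, 'j' from second => "cj"
Result: afdfcj

afdfcj


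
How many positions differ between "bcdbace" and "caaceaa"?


Comparing "bcdbace" and "caaceaa" position by position:
  Position 0: 'b' vs 'c' => DIFFER
  Position 1: 'c' vs 'a' => DIFFER
  Position 2: 'd' vs 'a' => DIFFER
  Position 3: 'b' vs 'c' => DIFFER
  Position 4: 'a' vs 'e' => DIFFER
  Position 5: 'c' vs 'a' => DIFFER
  Position 6: 'e' vs 'a' => DIFFER
Positions that differ: 7

7


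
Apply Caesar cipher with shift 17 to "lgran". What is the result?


Caesar cipher: shift "lgran" by 17
  'l' (pos 11) + 17 = pos 2 = 'c'
  'g' (pos 6) + 17 = pos 23 = 'x'
  'r' (pos 17) + 17 = pos 8 = 'i'
  'a' (pos 0) + 17 = pos 17 = 'r'
  'n' (pos 13) + 17 = pos 4 = 'e'
Result: cxire

cxire


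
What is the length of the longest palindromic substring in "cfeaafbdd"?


Input: "cfeaafbdd"
Checking substrings for palindromes:
  [3:5] "aa" (len 2) => palindrome
  [7:9] "dd" (len 2) => palindrome
Longest palindromic substring: "aa" with length 2

2


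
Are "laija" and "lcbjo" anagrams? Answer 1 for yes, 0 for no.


Strings: "laija", "lcbjo"
Sorted first:  aaijl
Sorted second: bcjlo
Differ at position 0: 'a' vs 'b' => not anagrams

0


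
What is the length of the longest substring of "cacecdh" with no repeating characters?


Input: "cacecdh"
Sliding window (track last position of each char):
  Position 0 ('c'): window [0,0] length 1 -- new best
  Position 1 ('a'): window [0,1] length 2 -- new best
  Position 2 ('c'): repeat (last at 0), move window start to 1
  Position 2 ('c'): window [1,2] length 2
  Position 3 ('e'): window [1,3] length 3 -- new best
  Position 4 ('c'): repeat (last at 2), move window start to 3
  Position 4 ('c'): window [3,4] length 2
  Position 5 ('d'): window [3,5] length 3
  Position 6 ('h'): window [3,6] length 4 -- new best
Longest substring with no repeats: "ecdh" with length 4

4


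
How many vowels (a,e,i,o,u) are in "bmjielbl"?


Input: bmjielbl
Checking each character:
  'b' at position 0: consonant
  'm' at position 1: consonant
  'j' at position 2: consonant
  'i' at position 3: vowel (running total: 1)
  'e' at position 4: vowel (running total: 2)
  'l' at position 5: consonant
  'b' at position 6: consonant
  'l' at position 7: consonant
Total vowels: 2

2


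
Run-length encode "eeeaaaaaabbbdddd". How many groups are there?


Input: eeeaaaaaabbbdddd
Scanning for consecutive runs:
  Group 1: 'e' x 3 (positions 0-2)
  Group 2: 'a' x 6 (positions 3-8)
  Group 3: 'b' x 3 (positions 9-11)
  Group 4: 'd' x 4 (positions 12-15)
Total groups: 4

4


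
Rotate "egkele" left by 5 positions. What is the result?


Input: "egkele", rotate left by 5
First 5 characters: "egkel"
Remaining characters: "e"
Concatenate remaining + first: "e" + "egkel" = "eegkel"

eegkel


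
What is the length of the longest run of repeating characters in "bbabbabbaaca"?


Input: "bbabbabbaaca"
Scanning for longest run:
  Position 1 ('b'): continues run of 'b', length=2
  Position 2 ('a'): new char, reset run to 1
  Position 3 ('b'): new char, reset run to 1
  Position 4 ('b'): continues run of 'b', length=2
  Position 5 ('a'): new char, reset run to 1
  Position 6 ('b'): new char, reset run to 1
  Position 7 ('b'): continues run of 'b', length=2
  Position 8 ('a'): new char, reset run to 1
  Position 9 ('a'): continues run of 'a', length=2
  Position 10 ('c'): new char, reset run to 1
  Position 11 ('a'): new char, reset run to 1
Longest run: 'b' with length 2

2


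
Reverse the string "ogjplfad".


Input: ogjplfad
Reading characters right to left:
  Position 7: 'd'
  Position 6: 'a'
  Position 5: 'f'
  Position 4: 'l'
  Position 3: 'p'
  Position 2: 'j'
  Position 1: 'g'
  Position 0: 'o'
Reversed: daflpjgo

daflpjgo


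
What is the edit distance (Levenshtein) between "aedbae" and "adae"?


Computing edit distance: "aedbae" -> "adae"
DP table:
           a    d    a    e
      0    1    2    3    4
  a   1    0    1    2    3
  e   2    1    1    2    2
  d   3    2    1    2    3
  b   4    3    2    2    3
  a   5    4    3    2    3
  e   6    5    4    3    2
Edit distance = dp[6][4] = 2

2


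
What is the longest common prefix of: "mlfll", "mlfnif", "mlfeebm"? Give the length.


Words: mlfll, mlfnif, mlfeebm
  Position 0: all 'm' => match
  Position 1: all 'l' => match
  Position 2: all 'f' => match
  Position 3: ('l', 'n', 'e') => mismatch, stop
LCP = "mlf" (length 3)

3


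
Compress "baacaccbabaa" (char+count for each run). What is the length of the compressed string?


Input: baacaccbabaa
Runs:
  'b' x 1 => "b1"
  'a' x 2 => "a2"
  'c' x 1 => "c1"
  'a' x 1 => "a1"
  'c' x 2 => "c2"
  'b' x 1 => "b1"
  'a' x 1 => "a1"
  'b' x 1 => "b1"
  'a' x 2 => "a2"
Compressed: "b1a2c1a1c2b1a1b1a2"
Compressed length: 18

18


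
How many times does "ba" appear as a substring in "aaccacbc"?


Searching for "ba" in "aaccacbc"
Scanning each position:
  Position 0: "aa" => no
  Position 1: "ac" => no
  Position 2: "cc" => no
  Position 3: "ca" => no
  Position 4: "ac" => no
  Position 5: "cb" => no
  Position 6: "bc" => no
Total occurrences: 0

0


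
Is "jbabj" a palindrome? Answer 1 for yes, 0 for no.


Input: jbabj
Reversed: jbabj
  Compare pos 0 ('j') with pos 4 ('j'): match
  Compare pos 1 ('b') with pos 3 ('b'): match
Result: palindrome

1


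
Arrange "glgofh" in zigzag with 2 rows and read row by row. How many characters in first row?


Zigzag "glgofh" into 2 rows:
Placing characters:
  'g' => row 0
  'l' => row 1
  'g' => row 0
  'o' => row 1
  'f' => row 0
  'h' => row 1
Rows:
  Row 0: "ggf"
  Row 1: "loh"
First row length: 3

3


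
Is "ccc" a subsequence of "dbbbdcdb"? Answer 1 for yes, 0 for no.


Check if "ccc" is a subsequence of "dbbbdcdb"
Greedy scan:
  Position 0 ('d'): no match needed
  Position 1 ('b'): no match needed
  Position 2 ('b'): no match needed
  Position 3 ('b'): no match needed
  Position 4 ('d'): no match needed
  Position 5 ('c'): matches sub[0] = 'c'
  Position 6 ('d'): no match needed
  Position 7 ('b'): no match needed
Only matched 1/3 characters => not a subsequence

0


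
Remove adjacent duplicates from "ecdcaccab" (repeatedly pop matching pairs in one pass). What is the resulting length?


Input: ecdcaccab
Stack-based adjacent duplicate removal:
  Read 'e': push. Stack: e
  Read 'c': push. Stack: ec
  Read 'd': push. Stack: ecd
  Read 'c': push. Stack: ecdc
  Read 'a': push. Stack: ecdca
  Read 'c': push. Stack: ecdcac
  Read 'c': matches stack top 'c' => pop. Stack: ecdca
  Read 'a': matches stack top 'a' => pop. Stack: ecdc
  Read 'b': push. Stack: ecdcb
Final stack: "ecdcb" (length 5)

5


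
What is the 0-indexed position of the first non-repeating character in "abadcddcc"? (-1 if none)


Input: abadcddcc
Character frequencies:
  'a': 2
  'b': 1
  'c': 3
  'd': 3
Scanning left to right for freq == 1:
  Position 0 ('a'): freq=2, skip
  Position 1 ('b'): unique! => answer = 1

1


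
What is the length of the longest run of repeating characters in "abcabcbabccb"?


Input: "abcabcbabccb"
Scanning for longest run:
  Position 1 ('b'): new char, reset run to 1
  Position 2 ('c'): new char, reset run to 1
  Position 3 ('a'): new char, reset run to 1
  Position 4 ('b'): new char, reset run to 1
  Position 5 ('c'): new char, reset run to 1
  Position 6 ('b'): new char, reset run to 1
  Position 7 ('a'): new char, reset run to 1
  Position 8 ('b'): new char, reset run to 1
  Position 9 ('c'): new char, reset run to 1
  Position 10 ('c'): continues run of 'c', length=2
  Position 11 ('b'): new char, reset run to 1
Longest run: 'c' with length 2

2


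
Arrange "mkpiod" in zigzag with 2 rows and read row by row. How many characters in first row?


Zigzag "mkpiod" into 2 rows:
Placing characters:
  'm' => row 0
  'k' => row 1
  'p' => row 0
  'i' => row 1
  'o' => row 0
  'd' => row 1
Rows:
  Row 0: "mpo"
  Row 1: "kid"
First row length: 3

3


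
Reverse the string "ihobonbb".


Input: ihobonbb
Reading characters right to left:
  Position 7: 'b'
  Position 6: 'b'
  Position 5: 'n'
  Position 4: 'o'
  Position 3: 'b'
  Position 2: 'o'
  Position 1: 'h'
  Position 0: 'i'
Reversed: bbnobohi

bbnobohi


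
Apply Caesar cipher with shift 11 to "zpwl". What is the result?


Caesar cipher: shift "zpwl" by 11
  'z' (pos 25) + 11 = pos 10 = 'k'
  'p' (pos 15) + 11 = pos 0 = 'a'
  'w' (pos 22) + 11 = pos 7 = 'h'
  'l' (pos 11) + 11 = pos 22 = 'w'
Result: kahw

kahw


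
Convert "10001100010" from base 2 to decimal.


Input: "10001100010" in base 2
Positional expansion:
  Digit '1' (value 1) x 2^10 = 1024
  Digit '0' (value 0) x 2^9 = 0
  Digit '0' (value 0) x 2^8 = 0
  Digit '0' (value 0) x 2^7 = 0
  Digit '1' (value 1) x 2^6 = 64
  Digit '1' (value 1) x 2^5 = 32
  Digit '0' (value 0) x 2^4 = 0
  Digit '0' (value 0) x 2^3 = 0
  Digit '0' (value 0) x 2^2 = 0
  Digit '1' (value 1) x 2^1 = 2
  Digit '0' (value 0) x 2^0 = 0
Sum = 1122

1122


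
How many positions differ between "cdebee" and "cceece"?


Comparing "cdebee" and "cceece" position by position:
  Position 0: 'c' vs 'c' => same
  Position 1: 'd' vs 'c' => DIFFER
  Position 2: 'e' vs 'e' => same
  Position 3: 'b' vs 'e' => DIFFER
  Position 4: 'e' vs 'c' => DIFFER
  Position 5: 'e' vs 'e' => same
Positions that differ: 3

3


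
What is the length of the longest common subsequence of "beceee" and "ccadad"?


LCS of "beceee" and "ccadad"
DP table:
           c    c    a    d    a    d
      0    0    0    0    0    0    0
  b   0    0    0    0    0    0    0
  e   0    0    0    0    0    0    0
  c   0    1    1    1    1    1    1
  e   0    1    1    1    1    1    1
  e   0    1    1    1    1    1    1
  e   0    1    1    1    1    1    1
LCS length = dp[6][6] = 1

1


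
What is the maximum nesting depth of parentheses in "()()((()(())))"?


Input: "()()((()(())))"
Tracking depth:
  Position 0 '(': depth becomes 1
  Position 1 ')': depth becomes 0
  Position 2 '(': depth becomes 1
  Position 3 ')': depth becomes 0
  Position 4 '(': depth becomes 1
  Position 5 '(': depth becomes 2
  Position 6 '(': depth becomes 3
  Position 7 ')': depth becomes 2
  Position 8 '(': depth becomes 3
  Position 9 '(': depth becomes 4
  Position 10 ')': depth becomes 3
  Position 11 ')': depth becomes 2
  Position 12 ')': depth becomes 1
  Position 13 ')': depth becomes 0
Maximum depth reached: 4

4


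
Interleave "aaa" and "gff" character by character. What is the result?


Interleaving "aaa" and "gff":
  Position 0: 'a' from first, 'g' from second => "ag"
  Position 1: 'a' from first, 'f' from second => "af"
  Position 2: 'a' from first, 'f' from second => "af"
Result: agafaf

agafaf


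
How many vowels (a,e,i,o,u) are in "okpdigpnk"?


Input: okpdigpnk
Checking each character:
  'o' at position 0: vowel (running total: 1)
  'k' at position 1: consonant
  'p' at position 2: consonant
  'd' at position 3: consonant
  'i' at position 4: vowel (running total: 2)
  'g' at position 5: consonant
  'p' at position 6: consonant
  'n' at position 7: consonant
  'k' at position 8: consonant
Total vowels: 2

2


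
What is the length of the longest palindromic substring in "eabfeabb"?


Input: "eabfeabb"
Checking substrings for palindromes:
  [6:8] "bb" (len 2) => palindrome
Longest palindromic substring: "bb" with length 2

2


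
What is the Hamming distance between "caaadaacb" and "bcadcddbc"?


Comparing "caaadaacb" and "bcadcddbc" position by position:
  Position 0: 'c' vs 'b' => differ
  Position 1: 'a' vs 'c' => differ
  Position 2: 'a' vs 'a' => same
  Position 3: 'a' vs 'd' => differ
  Position 4: 'd' vs 'c' => differ
  Position 5: 'a' vs 'd' => differ
  Position 6: 'a' vs 'd' => differ
  Position 7: 'c' vs 'b' => differ
  Position 8: 'b' vs 'c' => differ
Total differences (Hamming distance): 8

8


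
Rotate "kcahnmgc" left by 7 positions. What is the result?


Input: "kcahnmgc", rotate left by 7
First 7 characters: "kcahnmg"
Remaining characters: "c"
Concatenate remaining + first: "c" + "kcahnmg" = "ckcahnmg"

ckcahnmg


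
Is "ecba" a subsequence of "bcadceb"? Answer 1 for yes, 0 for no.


Check if "ecba" is a subsequence of "bcadceb"
Greedy scan:
  Position 0 ('b'): no match needed
  Position 1 ('c'): no match needed
  Position 2 ('a'): no match needed
  Position 3 ('d'): no match needed
  Position 4 ('c'): no match needed
  Position 5 ('e'): matches sub[0] = 'e'
  Position 6 ('b'): no match needed
Only matched 1/4 characters => not a subsequence

0


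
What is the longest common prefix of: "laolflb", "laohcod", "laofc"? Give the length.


Words: laolflb, laohcod, laofc
  Position 0: all 'l' => match
  Position 1: all 'a' => match
  Position 2: all 'o' => match
  Position 3: ('l', 'h', 'f') => mismatch, stop
LCP = "lao" (length 3)

3


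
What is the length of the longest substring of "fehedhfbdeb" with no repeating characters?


Input: "fehedhfbdeb"
Sliding window (track last position of each char):
  Position 0 ('f'): window [0,0] length 1 -- new best
  Position 1 ('e'): window [0,1] length 2 -- new best
  Position 2 ('h'): window [0,2] length 3 -- new best
  Position 3 ('e'): repeat (last at 1), move window start to 2
  Position 3 ('e'): window [2,3] length 2
  Position 4 ('d'): window [2,4] length 3
  Position 5 ('h'): repeat (last at 2), move window start to 3
  Position 5 ('h'): window [3,5] length 3
  Position 6 ('f'): window [3,6] length 4 -- new best
  Position 7 ('b'): window [3,7] length 5 -- new best
  Position 8 ('d'): repeat (last at 4), move window start to 5
  Position 8 ('d'): window [5,8] length 4
  Position 9 ('e'): window [5,9] length 5
  Position 10 ('b'): repeat (last at 7), move window start to 8
  Position 10 ('b'): window [8,10] length 3
Longest substring with no repeats: "edhfb" with length 5

5


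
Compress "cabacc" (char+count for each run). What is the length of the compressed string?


Input: cabacc
Runs:
  'c' x 1 => "c1"
  'a' x 1 => "a1"
  'b' x 1 => "b1"
  'a' x 1 => "a1"
  'c' x 2 => "c2"
Compressed: "c1a1b1a1c2"
Compressed length: 10

10


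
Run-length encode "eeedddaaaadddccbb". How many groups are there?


Input: eeedddaaaadddccbb
Scanning for consecutive runs:
  Group 1: 'e' x 3 (positions 0-2)
  Group 2: 'd' x 3 (positions 3-5)
  Group 3: 'a' x 4 (positions 6-9)
  Group 4: 'd' x 3 (positions 10-12)
  Group 5: 'c' x 2 (positions 13-14)
  Group 6: 'b' x 2 (positions 15-16)
Total groups: 6

6


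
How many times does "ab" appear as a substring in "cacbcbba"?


Searching for "ab" in "cacbcbba"
Scanning each position:
  Position 0: "ca" => no
  Position 1: "ac" => no
  Position 2: "cb" => no
  Position 3: "bc" => no
  Position 4: "cb" => no
  Position 5: "bb" => no
  Position 6: "ba" => no
Total occurrences: 0

0


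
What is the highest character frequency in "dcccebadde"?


Input: dcccebadde
Character counts:
  'a': 1
  'b': 1
  'c': 3
  'd': 3
  'e': 2
Maximum frequency: 3

3


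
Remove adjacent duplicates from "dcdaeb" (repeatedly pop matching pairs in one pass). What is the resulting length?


Input: dcdaeb
Stack-based adjacent duplicate removal:
  Read 'd': push. Stack: d
  Read 'c': push. Stack: dc
  Read 'd': push. Stack: dcd
  Read 'a': push. Stack: dcda
  Read 'e': push. Stack: dcdae
  Read 'b': push. Stack: dcdaeb
Final stack: "dcdaeb" (length 6)

6


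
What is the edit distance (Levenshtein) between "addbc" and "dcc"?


Computing edit distance: "addbc" -> "dcc"
DP table:
           d    c    c
      0    1    2    3
  a   1    1    2    3
  d   2    1    2    3
  d   3    2    2    3
  b   4    3    3    3
  c   5    4    3    3
Edit distance = dp[5][3] = 3

3


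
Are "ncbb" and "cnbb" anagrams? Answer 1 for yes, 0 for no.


Strings: "ncbb", "cnbb"
Sorted first:  bbcn
Sorted second: bbcn
Sorted forms match => anagrams

1


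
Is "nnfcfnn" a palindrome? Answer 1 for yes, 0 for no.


Input: nnfcfnn
Reversed: nnfcfnn
  Compare pos 0 ('n') with pos 6 ('n'): match
  Compare pos 1 ('n') with pos 5 ('n'): match
  Compare pos 2 ('f') with pos 4 ('f'): match
Result: palindrome

1


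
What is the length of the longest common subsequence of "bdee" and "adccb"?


LCS of "bdee" and "adccb"
DP table:
           a    d    c    c    b
      0    0    0    0    0    0
  b   0    0    0    0    0    1
  d   0    0    1    1    1    1
  e   0    0    1    1    1    1
  e   0    0    1    1    1    1
LCS length = dp[4][5] = 1

1


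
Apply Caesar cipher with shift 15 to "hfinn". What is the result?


Caesar cipher: shift "hfinn" by 15
  'h' (pos 7) + 15 = pos 22 = 'w'
  'f' (pos 5) + 15 = pos 20 = 'u'
  'i' (pos 8) + 15 = pos 23 = 'x'
  'n' (pos 13) + 15 = pos 2 = 'c'
  'n' (pos 13) + 15 = pos 2 = 'c'
Result: wuxcc

wuxcc


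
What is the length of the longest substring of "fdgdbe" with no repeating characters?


Input: "fdgdbe"
Sliding window (track last position of each char):
  Position 0 ('f'): window [0,0] length 1 -- new best
  Position 1 ('d'): window [0,1] length 2 -- new best
  Position 2 ('g'): window [0,2] length 3 -- new best
  Position 3 ('d'): repeat (last at 1), move window start to 2
  Position 3 ('d'): window [2,3] length 2
  Position 4 ('b'): window [2,4] length 3
  Position 5 ('e'): window [2,5] length 4 -- new best
Longest substring with no repeats: "gdbe" with length 4

4


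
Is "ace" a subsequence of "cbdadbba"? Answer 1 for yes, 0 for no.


Check if "ace" is a subsequence of "cbdadbba"
Greedy scan:
  Position 0 ('c'): no match needed
  Position 1 ('b'): no match needed
  Position 2 ('d'): no match needed
  Position 3 ('a'): matches sub[0] = 'a'
  Position 4 ('d'): no match needed
  Position 5 ('b'): no match needed
  Position 6 ('b'): no match needed
  Position 7 ('a'): no match needed
Only matched 1/3 characters => not a subsequence

0


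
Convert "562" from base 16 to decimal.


Input: "562" in base 16
Positional expansion:
  Digit '5' (value 5) x 16^2 = 1280
  Digit '6' (value 6) x 16^1 = 96
  Digit '2' (value 2) x 16^0 = 2
Sum = 1378

1378


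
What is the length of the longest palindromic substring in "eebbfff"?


Input: "eebbfff"
Checking substrings for palindromes:
  [4:7] "fff" (len 3) => palindrome
  [0:2] "ee" (len 2) => palindrome
  [2:4] "bb" (len 2) => palindrome
  [4:6] "ff" (len 2) => palindrome
  [5:7] "ff" (len 2) => palindrome
Longest palindromic substring: "fff" with length 3

3


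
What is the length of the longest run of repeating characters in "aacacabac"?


Input: "aacacabac"
Scanning for longest run:
  Position 1 ('a'): continues run of 'a', length=2
  Position 2 ('c'): new char, reset run to 1
  Position 3 ('a'): new char, reset run to 1
  Position 4 ('c'): new char, reset run to 1
  Position 5 ('a'): new char, reset run to 1
  Position 6 ('b'): new char, reset run to 1
  Position 7 ('a'): new char, reset run to 1
  Position 8 ('c'): new char, reset run to 1
Longest run: 'a' with length 2

2


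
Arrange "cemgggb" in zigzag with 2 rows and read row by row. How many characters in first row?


Zigzag "cemgggb" into 2 rows:
Placing characters:
  'c' => row 0
  'e' => row 1
  'm' => row 0
  'g' => row 1
  'g' => row 0
  'g' => row 1
  'b' => row 0
Rows:
  Row 0: "cmgb"
  Row 1: "egg"
First row length: 4

4


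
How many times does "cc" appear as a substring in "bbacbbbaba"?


Searching for "cc" in "bbacbbbaba"
Scanning each position:
  Position 0: "bb" => no
  Position 1: "ba" => no
  Position 2: "ac" => no
  Position 3: "cb" => no
  Position 4: "bb" => no
  Position 5: "bb" => no
  Position 6: "ba" => no
  Position 7: "ab" => no
  Position 8: "ba" => no
Total occurrences: 0

0


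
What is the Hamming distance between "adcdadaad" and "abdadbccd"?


Comparing "adcdadaad" and "abdadbccd" position by position:
  Position 0: 'a' vs 'a' => same
  Position 1: 'd' vs 'b' => differ
  Position 2: 'c' vs 'd' => differ
  Position 3: 'd' vs 'a' => differ
  Position 4: 'a' vs 'd' => differ
  Position 5: 'd' vs 'b' => differ
  Position 6: 'a' vs 'c' => differ
  Position 7: 'a' vs 'c' => differ
  Position 8: 'd' vs 'd' => same
Total differences (Hamming distance): 7

7


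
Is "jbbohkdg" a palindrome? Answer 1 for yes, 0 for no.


Input: jbbohkdg
Reversed: gdkhobbj
  Compare pos 0 ('j') with pos 7 ('g'): MISMATCH
  Compare pos 1 ('b') with pos 6 ('d'): MISMATCH
  Compare pos 2 ('b') with pos 5 ('k'): MISMATCH
  Compare pos 3 ('o') with pos 4 ('h'): MISMATCH
Result: not a palindrome

0


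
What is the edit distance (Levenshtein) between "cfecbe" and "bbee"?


Computing edit distance: "cfecbe" -> "bbee"
DP table:
           b    b    e    e
      0    1    2    3    4
  c   1    1    2    3    4
  f   2    2    2    3    4
  e   3    3    3    2    3
  c   4    4    4    3    3
  b   5    4    4    4    4
  e   6    5    5    4    4
Edit distance = dp[6][4] = 4

4


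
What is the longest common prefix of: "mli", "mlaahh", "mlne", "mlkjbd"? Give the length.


Words: mli, mlaahh, mlne, mlkjbd
  Position 0: all 'm' => match
  Position 1: all 'l' => match
  Position 2: ('i', 'a', 'n', 'k') => mismatch, stop
LCP = "ml" (length 2)

2


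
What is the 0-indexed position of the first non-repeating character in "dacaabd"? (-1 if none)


Input: dacaabd
Character frequencies:
  'a': 3
  'b': 1
  'c': 1
  'd': 2
Scanning left to right for freq == 1:
  Position 0 ('d'): freq=2, skip
  Position 1 ('a'): freq=3, skip
  Position 2 ('c'): unique! => answer = 2

2


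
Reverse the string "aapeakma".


Input: aapeakma
Reading characters right to left:
  Position 7: 'a'
  Position 6: 'm'
  Position 5: 'k'
  Position 4: 'a'
  Position 3: 'e'
  Position 2: 'p'
  Position 1: 'a'
  Position 0: 'a'
Reversed: amkaepaa

amkaepaa


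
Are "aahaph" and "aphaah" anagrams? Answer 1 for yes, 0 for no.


Strings: "aahaph", "aphaah"
Sorted first:  aaahhp
Sorted second: aaahhp
Sorted forms match => anagrams

1


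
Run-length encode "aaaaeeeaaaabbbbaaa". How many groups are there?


Input: aaaaeeeaaaabbbbaaa
Scanning for consecutive runs:
  Group 1: 'a' x 4 (positions 0-3)
  Group 2: 'e' x 3 (positions 4-6)
  Group 3: 'a' x 4 (positions 7-10)
  Group 4: 'b' x 4 (positions 11-14)
  Group 5: 'a' x 3 (positions 15-17)
Total groups: 5

5


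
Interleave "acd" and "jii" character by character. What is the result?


Interleaving "acd" and "jii":
  Position 0: 'a' from first, 'j' from second => "aj"
  Position 1: 'c' from first, 'i' from second => "ci"
  Position 2: 'd' from first, 'i' from second => "di"
Result: ajcidi

ajcidi


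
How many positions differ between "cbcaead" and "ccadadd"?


Comparing "cbcaead" and "ccadadd" position by position:
  Position 0: 'c' vs 'c' => same
  Position 1: 'b' vs 'c' => DIFFER
  Position 2: 'c' vs 'a' => DIFFER
  Position 3: 'a' vs 'd' => DIFFER
  Position 4: 'e' vs 'a' => DIFFER
  Position 5: 'a' vs 'd' => DIFFER
  Position 6: 'd' vs 'd' => same
Positions that differ: 5

5


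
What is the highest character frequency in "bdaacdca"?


Input: bdaacdca
Character counts:
  'a': 3
  'b': 1
  'c': 2
  'd': 2
Maximum frequency: 3

3


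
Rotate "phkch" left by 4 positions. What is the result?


Input: "phkch", rotate left by 4
First 4 characters: "phkc"
Remaining characters: "h"
Concatenate remaining + first: "h" + "phkc" = "hphkc"

hphkc


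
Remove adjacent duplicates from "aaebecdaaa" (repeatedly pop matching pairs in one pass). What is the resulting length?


Input: aaebecdaaa
Stack-based adjacent duplicate removal:
  Read 'a': push. Stack: a
  Read 'a': matches stack top 'a' => pop. Stack: (empty)
  Read 'e': push. Stack: e
  Read 'b': push. Stack: eb
  Read 'e': push. Stack: ebe
  Read 'c': push. Stack: ebec
  Read 'd': push. Stack: ebecd
  Read 'a': push. Stack: ebecda
  Read 'a': matches stack top 'a' => pop. Stack: ebecd
  Read 'a': push. Stack: ebecda
Final stack: "ebecda" (length 6)

6


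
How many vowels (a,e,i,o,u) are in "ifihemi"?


Input: ifihemi
Checking each character:
  'i' at position 0: vowel (running total: 1)
  'f' at position 1: consonant
  'i' at position 2: vowel (running total: 2)
  'h' at position 3: consonant
  'e' at position 4: vowel (running total: 3)
  'm' at position 5: consonant
  'i' at position 6: vowel (running total: 4)
Total vowels: 4

4


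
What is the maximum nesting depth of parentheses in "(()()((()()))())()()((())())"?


Input: "(()()((()()))())()()((())())"
Tracking depth:
  Position 0 '(': depth becomes 1
  Position 1 '(': depth becomes 2
  Position 2 ')': depth becomes 1
  Position 3 '(': depth becomes 2
  Position 4 ')': depth becomes 1
  Position 5 '(': depth becomes 2
  Position 6 '(': depth becomes 3
  Position 7 '(': depth becomes 4
  Position 8 ')': depth becomes 3
  Position 9 '(': depth becomes 4
  Position 10 ')': depth becomes 3
  Position 11 ')': depth becomes 2
  Position 12 ')': depth becomes 1
  Position 13 '(': depth becomes 2
  Position 14 ')': depth becomes 1
  Position 15 ')': depth becomes 0
  Position 16 '(': depth becomes 1
  Position 17 ')': depth becomes 0
  Position 18 '(': depth becomes 1
  Position 19 ')': depth becomes 0
  Position 20 '(': depth becomes 1
  Position 21 '(': depth becomes 2
  Position 22 '(': depth becomes 3
  Position 23 ')': depth becomes 2
  Position 24 ')': depth becomes 1
  Position 25 '(': depth becomes 2
  Position 26 ')': depth becomes 1
  Position 27 ')': depth becomes 0
Maximum depth reached: 4

4


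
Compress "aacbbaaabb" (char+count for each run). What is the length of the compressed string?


Input: aacbbaaabb
Runs:
  'a' x 2 => "a2"
  'c' x 1 => "c1"
  'b' x 2 => "b2"
  'a' x 3 => "a3"
  'b' x 2 => "b2"
Compressed: "a2c1b2a3b2"
Compressed length: 10

10


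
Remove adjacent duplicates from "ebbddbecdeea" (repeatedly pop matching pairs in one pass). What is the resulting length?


Input: ebbddbecdeea
Stack-based adjacent duplicate removal:
  Read 'e': push. Stack: e
  Read 'b': push. Stack: eb
  Read 'b': matches stack top 'b' => pop. Stack: e
  Read 'd': push. Stack: ed
  Read 'd': matches stack top 'd' => pop. Stack: e
  Read 'b': push. Stack: eb
  Read 'e': push. Stack: ebe
  Read 'c': push. Stack: ebec
  Read 'd': push. Stack: ebecd
  Read 'e': push. Stack: ebecde
  Read 'e': matches stack top 'e' => pop. Stack: ebecd
  Read 'a': push. Stack: ebecda
Final stack: "ebecda" (length 6)

6


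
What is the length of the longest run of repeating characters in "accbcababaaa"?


Input: "accbcababaaa"
Scanning for longest run:
  Position 1 ('c'): new char, reset run to 1
  Position 2 ('c'): continues run of 'c', length=2
  Position 3 ('b'): new char, reset run to 1
  Position 4 ('c'): new char, reset run to 1
  Position 5 ('a'): new char, reset run to 1
  Position 6 ('b'): new char, reset run to 1
  Position 7 ('a'): new char, reset run to 1
  Position 8 ('b'): new char, reset run to 1
  Position 9 ('a'): new char, reset run to 1
  Position 10 ('a'): continues run of 'a', length=2
  Position 11 ('a'): continues run of 'a', length=3
Longest run: 'a' with length 3

3


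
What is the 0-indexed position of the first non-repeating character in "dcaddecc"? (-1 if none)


Input: dcaddecc
Character frequencies:
  'a': 1
  'c': 3
  'd': 3
  'e': 1
Scanning left to right for freq == 1:
  Position 0 ('d'): freq=3, skip
  Position 1 ('c'): freq=3, skip
  Position 2 ('a'): unique! => answer = 2

2


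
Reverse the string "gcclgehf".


Input: gcclgehf
Reading characters right to left:
  Position 7: 'f'
  Position 6: 'h'
  Position 5: 'e'
  Position 4: 'g'
  Position 3: 'l'
  Position 2: 'c'
  Position 1: 'c'
  Position 0: 'g'
Reversed: fheglccg

fheglccg


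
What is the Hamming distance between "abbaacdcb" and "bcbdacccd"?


Comparing "abbaacdcb" and "bcbdacccd" position by position:
  Position 0: 'a' vs 'b' => differ
  Position 1: 'b' vs 'c' => differ
  Position 2: 'b' vs 'b' => same
  Position 3: 'a' vs 'd' => differ
  Position 4: 'a' vs 'a' => same
  Position 5: 'c' vs 'c' => same
  Position 6: 'd' vs 'c' => differ
  Position 7: 'c' vs 'c' => same
  Position 8: 'b' vs 'd' => differ
Total differences (Hamming distance): 5

5


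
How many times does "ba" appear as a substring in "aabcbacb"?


Searching for "ba" in "aabcbacb"
Scanning each position:
  Position 0: "aa" => no
  Position 1: "ab" => no
  Position 2: "bc" => no
  Position 3: "cb" => no
  Position 4: "ba" => MATCH
  Position 5: "ac" => no
  Position 6: "cb" => no
Total occurrences: 1

1


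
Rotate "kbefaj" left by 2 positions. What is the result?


Input: "kbefaj", rotate left by 2
First 2 characters: "kb"
Remaining characters: "efaj"
Concatenate remaining + first: "efaj" + "kb" = "efajkb"

efajkb


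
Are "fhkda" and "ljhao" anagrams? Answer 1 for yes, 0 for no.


Strings: "fhkda", "ljhao"
Sorted first:  adfhk
Sorted second: ahjlo
Differ at position 1: 'd' vs 'h' => not anagrams

0


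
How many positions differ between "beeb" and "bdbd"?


Comparing "beeb" and "bdbd" position by position:
  Position 0: 'b' vs 'b' => same
  Position 1: 'e' vs 'd' => DIFFER
  Position 2: 'e' vs 'b' => DIFFER
  Position 3: 'b' vs 'd' => DIFFER
Positions that differ: 3

3


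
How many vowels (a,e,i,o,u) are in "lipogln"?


Input: lipogln
Checking each character:
  'l' at position 0: consonant
  'i' at position 1: vowel (running total: 1)
  'p' at position 2: consonant
  'o' at position 3: vowel (running total: 2)
  'g' at position 4: consonant
  'l' at position 5: consonant
  'n' at position 6: consonant
Total vowels: 2

2


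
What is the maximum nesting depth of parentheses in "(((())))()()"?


Input: "(((())))()()"
Tracking depth:
  Position 0 '(': depth becomes 1
  Position 1 '(': depth becomes 2
  Position 2 '(': depth becomes 3
  Position 3 '(': depth becomes 4
  Position 4 ')': depth becomes 3
  Position 5 ')': depth becomes 2
  Position 6 ')': depth becomes 1
  Position 7 ')': depth becomes 0
  Position 8 '(': depth becomes 1
  Position 9 ')': depth becomes 0
  Position 10 '(': depth becomes 1
  Position 11 ')': depth becomes 0
Maximum depth reached: 4

4


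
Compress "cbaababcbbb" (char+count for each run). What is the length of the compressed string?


Input: cbaababcbbb
Runs:
  'c' x 1 => "c1"
  'b' x 1 => "b1"
  'a' x 2 => "a2"
  'b' x 1 => "b1"
  'a' x 1 => "a1"
  'b' x 1 => "b1"
  'c' x 1 => "c1"
  'b' x 3 => "b3"
Compressed: "c1b1a2b1a1b1c1b3"
Compressed length: 16

16
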